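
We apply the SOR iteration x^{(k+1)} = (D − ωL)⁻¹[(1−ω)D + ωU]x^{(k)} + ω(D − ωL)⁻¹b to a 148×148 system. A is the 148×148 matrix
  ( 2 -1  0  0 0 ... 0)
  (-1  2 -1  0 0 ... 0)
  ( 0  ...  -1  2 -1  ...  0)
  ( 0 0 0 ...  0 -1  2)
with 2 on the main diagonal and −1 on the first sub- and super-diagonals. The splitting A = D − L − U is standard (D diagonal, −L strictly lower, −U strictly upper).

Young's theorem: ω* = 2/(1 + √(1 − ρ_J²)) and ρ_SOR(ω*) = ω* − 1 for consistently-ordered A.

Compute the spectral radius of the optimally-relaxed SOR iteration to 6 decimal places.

[ρ_J] n=148: ρ(B_J) = cos(π/(n+1)) = cos(π/149) = 0.999778.
√(1−ρ_J²) simplifies to sin(π/149) = 0.0210830.
Young: ω* = 2/(1+√(1−ρ_J²)) = 2/(1+0.0210830) = 2/1.0210830 = 1.958705.
[ρ_SOR] ω* − 1 = 0.958705.

ρ_SOR = 0.958705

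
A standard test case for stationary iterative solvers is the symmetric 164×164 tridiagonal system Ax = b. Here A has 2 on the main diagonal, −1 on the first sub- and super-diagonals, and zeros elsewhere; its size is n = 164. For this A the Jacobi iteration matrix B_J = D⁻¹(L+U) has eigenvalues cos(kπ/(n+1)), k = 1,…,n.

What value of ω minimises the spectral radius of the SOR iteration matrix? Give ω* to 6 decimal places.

spectrum of D⁻¹(L+U) = {cos(kπ/165) : 1≤k≤164}; ρ_J = cos(π/165) = 0.999819.
√(1 − cos²(π/165)) = sin(π/165) ≈ 0.0190388.
Young: ω* = 2/(1+√(1−ρ_J²)) = 2/(1+0.0190388) = 2/1.0190388 = 1.962634.
Hence ρ(B_{ω*}) = 1.962634 − 1 = 0.962634.

ω* = 1.962634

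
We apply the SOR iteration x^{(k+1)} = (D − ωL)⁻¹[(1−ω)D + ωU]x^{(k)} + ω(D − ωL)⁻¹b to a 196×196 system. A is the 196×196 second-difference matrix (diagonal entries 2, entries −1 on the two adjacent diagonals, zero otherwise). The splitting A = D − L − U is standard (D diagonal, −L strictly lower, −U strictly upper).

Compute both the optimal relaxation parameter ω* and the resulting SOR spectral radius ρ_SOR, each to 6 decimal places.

½·tridiag(1,0,1) at n=196: λ_k = cos(kπ/197); max |λ| at k=1 ⇒ ρ_J = cos(π/197) ≈ 0.999873.
√(1−ρ_J²) simplifies to sin(π/197) = 0.0159465.
ω* = 2/(1+0.0159465) = 1.968608
At ω = 1.968608 every |λ(B_ω)| = ω−1, so ρ_SOR = 0.968608.

ω* = 1.968608, ρ_SOR = 0.968608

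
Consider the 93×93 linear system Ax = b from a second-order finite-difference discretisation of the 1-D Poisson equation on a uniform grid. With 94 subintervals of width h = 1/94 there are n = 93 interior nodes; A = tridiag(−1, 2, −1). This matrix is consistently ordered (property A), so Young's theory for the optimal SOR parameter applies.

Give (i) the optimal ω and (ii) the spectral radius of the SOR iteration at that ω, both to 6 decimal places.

ω* = 1.935331, ρ_SOR = 0.935331

With n=93, ρ(Jacobi) = cos(π/94) = 0.999442.
√(1−ρ_J²) simplifies to sin(π/94) = 0.0334150.
ω* = 2 / (1 + 0.0334150) = 2 / 1.0334150 ≈ 1.935331.
ρ_SOR = ω* − 1 ≈ 0.935331.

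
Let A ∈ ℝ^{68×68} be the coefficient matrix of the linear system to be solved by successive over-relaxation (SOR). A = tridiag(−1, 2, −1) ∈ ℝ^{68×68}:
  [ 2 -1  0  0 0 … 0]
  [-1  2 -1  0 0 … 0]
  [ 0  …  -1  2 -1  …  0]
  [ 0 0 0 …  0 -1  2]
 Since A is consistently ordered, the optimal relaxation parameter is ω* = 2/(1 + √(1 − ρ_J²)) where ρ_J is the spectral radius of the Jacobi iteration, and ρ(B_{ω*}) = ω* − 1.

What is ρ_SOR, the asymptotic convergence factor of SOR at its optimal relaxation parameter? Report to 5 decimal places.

ρ_SOR = 0.91293

n=68: λ(B_J) = 1 − λ(A)/2 = cos(kπ/69); k=1 gives ρ_J = 0.99896.
1 − cos²(π/69) = sin²(π/69) ⇒ √(1−ρ_J²) = sin(π/69) = 0.045515.
ω* = 2/(1+0.045515) = 1.91293
Hence ρ(B_{ω*}) = 1.91293 − 1 = 0.91293.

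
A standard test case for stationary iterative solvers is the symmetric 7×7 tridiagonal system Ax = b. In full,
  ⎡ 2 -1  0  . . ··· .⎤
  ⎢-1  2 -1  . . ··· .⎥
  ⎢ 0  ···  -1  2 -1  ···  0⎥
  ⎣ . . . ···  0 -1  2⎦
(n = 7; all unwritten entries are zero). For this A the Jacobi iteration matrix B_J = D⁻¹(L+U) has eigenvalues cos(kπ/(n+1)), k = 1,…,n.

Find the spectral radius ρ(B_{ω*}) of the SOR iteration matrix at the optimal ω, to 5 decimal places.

ρ_SOR = 0.44646

½·tridiag(1,0,1) at n=7: λ_k = cos(kπ/8); max |λ| at k=1 ⇒ ρ_J = cos(π/8) ≈ 0.92388.
√(1 − cos²(π/8)) = sin(π/8) ≈ 0.382683.
Young: ω* = 2/(1+√(1−ρ_J²)) = 2/(1+0.382683) = 2/1.382683 = 1.44646.
At ω = 1.44646 every |λ(B_ω)| = ω−1, so ρ_SOR = 0.44646.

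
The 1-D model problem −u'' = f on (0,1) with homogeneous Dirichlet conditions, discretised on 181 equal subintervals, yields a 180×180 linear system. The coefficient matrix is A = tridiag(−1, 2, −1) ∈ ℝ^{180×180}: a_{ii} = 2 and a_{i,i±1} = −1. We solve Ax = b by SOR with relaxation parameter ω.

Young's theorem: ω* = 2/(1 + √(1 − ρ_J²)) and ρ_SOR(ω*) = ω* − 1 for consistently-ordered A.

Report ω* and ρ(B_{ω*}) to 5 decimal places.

spectrum of D⁻¹(L+U) = {cos(kπ/181) : 1≤k≤180}; ρ_J = cos(π/181) = 0.99985.
√(1 − cos²(π/181)) = sin(π/181) ≈ 0.017356.
Then 2/(1+√(1−ρ_J²)) = 2/(1+0.017356); ω* = 2/1.017356 = 1.96588.
and ρ(B_{ω*}) = 1.96588 − 1 = 0.96588.

ω* = 1.96588, ρ_SOR = 0.96588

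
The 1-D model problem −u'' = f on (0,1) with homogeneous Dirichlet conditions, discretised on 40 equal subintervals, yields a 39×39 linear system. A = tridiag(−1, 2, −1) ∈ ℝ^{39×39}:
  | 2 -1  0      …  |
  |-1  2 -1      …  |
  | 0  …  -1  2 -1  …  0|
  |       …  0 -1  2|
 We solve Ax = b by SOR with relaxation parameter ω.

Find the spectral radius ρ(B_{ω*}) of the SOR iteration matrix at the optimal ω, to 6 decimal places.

½·tridiag(1,0,1) at n=39: λ_k = cos(kπ/40); max |λ| at k=1 ⇒ ρ_J = cos(π/40) ≈ 0.996917.
√(1−ρ_J²) = |sin(π/40)| = 0.0784591
So ω* = 2/1.0784591 = 1.854498 (Young).
ρ(B_{ω*}) = ω*−1 = 0.854498

ρ_SOR = 0.854498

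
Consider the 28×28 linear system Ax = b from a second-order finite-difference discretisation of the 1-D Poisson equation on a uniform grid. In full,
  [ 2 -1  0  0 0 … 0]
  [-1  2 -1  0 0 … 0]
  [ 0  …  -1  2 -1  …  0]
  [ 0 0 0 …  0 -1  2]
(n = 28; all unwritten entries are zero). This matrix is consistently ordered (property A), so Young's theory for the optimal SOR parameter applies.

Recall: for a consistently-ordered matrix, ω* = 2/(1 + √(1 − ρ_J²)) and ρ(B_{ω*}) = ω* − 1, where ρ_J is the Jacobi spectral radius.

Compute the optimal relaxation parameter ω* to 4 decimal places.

ω* = 1.8049

With n=28, ρ(Jacobi) = cos(π/29) = 0.9941.
√(1−ρ_J²) simplifies to sin(π/29) = 0.10812.
Young: ω* = 2/(1+√(1−ρ_J²)) = 2/(1+0.10812) = 2/1.10812 = 1.8049.
At ω = 1.8049 every |λ(B_ω)| = ω−1, so ρ_SOR = 0.8049.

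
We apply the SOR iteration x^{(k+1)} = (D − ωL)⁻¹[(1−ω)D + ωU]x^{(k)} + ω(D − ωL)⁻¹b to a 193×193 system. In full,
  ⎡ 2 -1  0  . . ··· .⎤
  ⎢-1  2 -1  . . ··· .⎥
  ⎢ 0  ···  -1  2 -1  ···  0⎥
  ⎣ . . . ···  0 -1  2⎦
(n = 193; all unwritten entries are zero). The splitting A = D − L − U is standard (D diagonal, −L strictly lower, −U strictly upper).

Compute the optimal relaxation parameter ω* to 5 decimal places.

ω* = 1.96813

ρ_J = max_k |cos(kπ/194)| = cos(π/194) = 0.99987
1 − cos²(π/194) = sin²(π/194) ⇒ √(1−ρ_J²) = sin(π/194) = 0.016193.
Young: ω* = 2/(1+√(1−ρ_J²)) = 2/(1+0.016193) = 2/1.016193 = 1.96813.
and ρ(B_{ω*}) = 1.96813 − 1 = 0.96813.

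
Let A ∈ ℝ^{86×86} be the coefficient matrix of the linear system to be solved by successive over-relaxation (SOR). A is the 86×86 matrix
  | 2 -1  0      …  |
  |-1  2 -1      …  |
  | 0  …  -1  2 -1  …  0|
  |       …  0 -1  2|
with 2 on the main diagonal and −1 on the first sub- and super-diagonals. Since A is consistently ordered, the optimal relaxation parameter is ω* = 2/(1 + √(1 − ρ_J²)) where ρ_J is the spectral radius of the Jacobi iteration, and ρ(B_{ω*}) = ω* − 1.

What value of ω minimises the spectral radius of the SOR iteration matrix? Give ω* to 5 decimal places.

ω* = 1.93031

ρ_J = max_k |cos(kπ/87)| = cos(π/87) = 0.99935
√(1−ρ_J²) simplifies to sin(π/87) = 0.036102.
ω* = 2/(1+0.036102) = 1.93031
Hence ρ(B_{ω*}) = 1.93031 − 1 = 0.93031.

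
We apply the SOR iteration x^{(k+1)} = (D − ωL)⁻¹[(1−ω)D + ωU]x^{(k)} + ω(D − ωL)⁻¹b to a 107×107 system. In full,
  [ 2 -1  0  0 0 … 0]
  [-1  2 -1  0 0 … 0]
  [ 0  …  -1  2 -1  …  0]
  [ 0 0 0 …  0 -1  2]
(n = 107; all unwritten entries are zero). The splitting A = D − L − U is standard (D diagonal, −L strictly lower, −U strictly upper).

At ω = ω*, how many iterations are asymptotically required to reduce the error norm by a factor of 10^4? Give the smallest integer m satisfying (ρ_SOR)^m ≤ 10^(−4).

m = 159

spectrum of D⁻¹(L+U) = {cos(kπ/108) : 1≤k≤107}; ρ_J = cos(π/108) = 0.9995770.
√(1 − cos²(π/108)) = sin(π/108) ≈ 0.0290847.
ω* = 2 / (1 + 0.0290847) = 2 / 1.0290847 ≈ 1.9434746.
Hence ρ(B_{ω*}) = 1.9434746 − 1 = 0.9434746.
4·ln10 = 9.21034; −ln(0.9434746) = 0.0581858; m = ⌈9.21034/0.0581858⌉ = ⌈158.292⌉ = 159.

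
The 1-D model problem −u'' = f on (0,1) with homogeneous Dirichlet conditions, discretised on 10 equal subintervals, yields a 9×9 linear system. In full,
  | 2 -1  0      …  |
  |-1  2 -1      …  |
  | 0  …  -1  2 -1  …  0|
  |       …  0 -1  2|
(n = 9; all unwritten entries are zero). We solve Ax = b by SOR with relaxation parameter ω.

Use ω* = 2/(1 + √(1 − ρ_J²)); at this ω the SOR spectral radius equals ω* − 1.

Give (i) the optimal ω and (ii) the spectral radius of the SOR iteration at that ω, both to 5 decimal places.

n=9: λ(B_J) = 1 − λ(A)/2 = cos(kπ/10); k=1 gives ρ_J = 0.95106.
√(1−ρ_J²) = |sin(π/10)| = 0.309017
Young: ω* = 2/(1+√(1−ρ_J²)) = 2/(1+0.309017) = 2/1.309017 = 1.52786.
At ω = 1.52786 every |λ(B_ω)| = ω−1, so ρ_SOR = 0.52786.

ω* = 1.52786, ρ_SOR = 0.52786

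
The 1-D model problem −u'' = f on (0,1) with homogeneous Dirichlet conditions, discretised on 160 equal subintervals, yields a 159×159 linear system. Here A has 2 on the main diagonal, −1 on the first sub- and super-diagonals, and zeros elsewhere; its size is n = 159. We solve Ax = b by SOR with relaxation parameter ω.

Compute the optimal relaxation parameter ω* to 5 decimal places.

ω* = 1.96149

ρ_J = max_k |cos(kπ/160)| = cos(π/160) = 0.99981
root = sin(π/160) = 0.019634  (since 1−cos² = sin²).
So ω* = 2/1.019634 = 1.96149 (Young).
ρ(B_{ω*}) = ω*−1 = 0.96149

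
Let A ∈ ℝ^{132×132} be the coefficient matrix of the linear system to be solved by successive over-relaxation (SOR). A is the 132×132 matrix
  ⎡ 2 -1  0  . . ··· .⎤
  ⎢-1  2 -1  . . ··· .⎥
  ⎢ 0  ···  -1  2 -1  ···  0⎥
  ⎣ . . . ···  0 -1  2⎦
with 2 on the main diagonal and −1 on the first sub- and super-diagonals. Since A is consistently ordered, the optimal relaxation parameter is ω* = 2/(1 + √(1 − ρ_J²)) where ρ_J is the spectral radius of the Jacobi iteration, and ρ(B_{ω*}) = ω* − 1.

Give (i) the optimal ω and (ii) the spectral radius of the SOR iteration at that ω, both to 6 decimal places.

ω* = 1.953852, ρ_SOR = 0.953852

B_J for the 132×132 system has eigenvalues cos(kπ/133); ρ_J = cos(π/133) = 0.999721.
root = sin(π/133) = 0.0236188  (since 1−cos² = sin²).
So ω* = 2/1.0236188 = 1.953852 (Young).
ρ_SOR = ω* − 1 = 1.953852 − 1 = 0.953852.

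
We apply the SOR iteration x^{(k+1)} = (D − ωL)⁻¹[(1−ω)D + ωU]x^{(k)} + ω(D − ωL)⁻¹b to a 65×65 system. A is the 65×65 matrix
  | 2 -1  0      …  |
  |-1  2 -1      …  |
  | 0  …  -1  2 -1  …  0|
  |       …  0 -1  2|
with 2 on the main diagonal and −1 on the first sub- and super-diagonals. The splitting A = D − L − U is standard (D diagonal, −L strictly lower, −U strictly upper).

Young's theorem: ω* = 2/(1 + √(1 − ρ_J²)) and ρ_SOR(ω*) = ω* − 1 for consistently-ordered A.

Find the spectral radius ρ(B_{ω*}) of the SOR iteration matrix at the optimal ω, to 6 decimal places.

ρ_SOR = 0.909159

B_J for the 65×65 system has eigenvalues cos(kπ/66); ρ_J = cos(π/66) = 0.998867.
√(1 − cos²(π/66)) = sin(π/66) ≈ 0.0475819.
So ω* = 2/1.0475819 = 1.909159 (Young).
At ω = 1.909159 every |λ(B_ω)| = ω−1, so ρ_SOR = 0.909159.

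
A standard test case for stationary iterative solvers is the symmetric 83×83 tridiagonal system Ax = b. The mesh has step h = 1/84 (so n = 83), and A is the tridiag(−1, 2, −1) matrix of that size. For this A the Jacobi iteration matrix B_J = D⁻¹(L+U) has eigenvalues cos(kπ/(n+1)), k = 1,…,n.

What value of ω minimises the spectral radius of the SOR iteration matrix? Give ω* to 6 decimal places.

ω* = 1.927913

½·tridiag(1,0,1) at n=83: λ_k = cos(kπ/84); max |λ| at k=1 ⇒ ρ_J = cos(π/84) ≈ 0.999301.
√(1−ρ_J²) = |sin(π/84)| = 0.0373912
ω* = 2/(1 + 0.0373912) = 2/1.0373912 = 1.927913.
ρ(B_{ω*}) = ω*−1 = 0.927913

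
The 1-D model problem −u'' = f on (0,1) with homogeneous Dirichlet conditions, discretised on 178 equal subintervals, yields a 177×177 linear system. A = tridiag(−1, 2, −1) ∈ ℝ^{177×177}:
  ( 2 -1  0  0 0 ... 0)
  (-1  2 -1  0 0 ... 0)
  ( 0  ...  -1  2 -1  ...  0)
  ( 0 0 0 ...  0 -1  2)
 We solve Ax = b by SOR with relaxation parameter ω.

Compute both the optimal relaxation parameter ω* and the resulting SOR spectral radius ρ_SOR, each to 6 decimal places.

ω* = 1.965315, ρ_SOR = 0.965315

n=177: λ(B_J) = 1 − λ(A)/2 = cos(kπ/178); k=1 gives ρ_J = 0.999844.
√(1 − cos²(π/178)) = sin(π/178) ≈ 0.0176485.
So ω* = 2/1.0176485 = 1.965315 (Young).
At ω = 1.965315 every |λ(B_ω)| = ω−1, so ρ_SOR = 0.965315.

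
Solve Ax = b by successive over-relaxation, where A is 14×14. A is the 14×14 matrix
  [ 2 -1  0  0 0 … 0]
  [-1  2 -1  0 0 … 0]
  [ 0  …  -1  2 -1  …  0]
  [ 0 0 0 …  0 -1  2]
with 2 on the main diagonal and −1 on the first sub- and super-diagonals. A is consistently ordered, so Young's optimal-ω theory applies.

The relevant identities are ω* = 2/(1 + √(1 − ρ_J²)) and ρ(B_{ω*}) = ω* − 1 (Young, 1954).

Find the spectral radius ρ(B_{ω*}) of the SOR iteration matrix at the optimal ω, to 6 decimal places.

[ρ_J] n=14: ρ(B_J) = cos(π/(n+1)) = cos(π/15) = 0.978148.
1 − cos²(π/15) = sin²(π/15) ⇒ √(1−ρ_J²) = sin(π/15) = 0.2079117.
So ω* = 2/1.2079117 = 1.655750 (Young).
ρ_SOR = ω* − 1 ≈ 0.655750.

ρ_SOR = 0.655750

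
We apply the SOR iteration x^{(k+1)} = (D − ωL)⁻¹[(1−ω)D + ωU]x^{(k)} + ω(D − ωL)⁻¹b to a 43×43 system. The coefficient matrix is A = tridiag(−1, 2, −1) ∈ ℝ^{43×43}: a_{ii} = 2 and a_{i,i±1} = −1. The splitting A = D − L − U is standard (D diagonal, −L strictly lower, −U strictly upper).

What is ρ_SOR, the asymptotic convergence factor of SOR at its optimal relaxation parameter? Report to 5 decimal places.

ρ_SOR = 0.86682

With n=43, ρ(Jacobi) = cos(π/44) = 0.99745.
√(1 − cos²(π/44)) = sin(π/44) ≈ 0.071339.
[ω*] 2 ÷ (1 + 0.071339) = 2 ÷ 1.071339 = 1.86682.
ρ_SOR = ω* − 1 = 1.86682 − 1 = 0.86682.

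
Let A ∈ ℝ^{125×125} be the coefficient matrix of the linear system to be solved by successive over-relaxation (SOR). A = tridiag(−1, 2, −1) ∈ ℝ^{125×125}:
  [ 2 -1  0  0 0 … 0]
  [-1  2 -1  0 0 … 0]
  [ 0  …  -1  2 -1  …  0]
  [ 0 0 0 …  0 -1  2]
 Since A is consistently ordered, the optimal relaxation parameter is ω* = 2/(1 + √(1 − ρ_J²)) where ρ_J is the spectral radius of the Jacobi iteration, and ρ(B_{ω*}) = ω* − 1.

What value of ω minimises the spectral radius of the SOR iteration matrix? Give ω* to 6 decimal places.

n=125: λ(B_J) = 1 − λ(A)/2 = cos(kπ/126); k=1 gives ρ_J = 0.999689.
1 − cos²(π/126) = sin²(π/126) ⇒ √(1−ρ_J²) = sin(π/126) = 0.0249307.
So ω* = 2/1.0249307 = 1.951351 (Young).
Hence ρ(B_{ω*}) = 1.951351 − 1 = 0.951351.

ω* = 1.951351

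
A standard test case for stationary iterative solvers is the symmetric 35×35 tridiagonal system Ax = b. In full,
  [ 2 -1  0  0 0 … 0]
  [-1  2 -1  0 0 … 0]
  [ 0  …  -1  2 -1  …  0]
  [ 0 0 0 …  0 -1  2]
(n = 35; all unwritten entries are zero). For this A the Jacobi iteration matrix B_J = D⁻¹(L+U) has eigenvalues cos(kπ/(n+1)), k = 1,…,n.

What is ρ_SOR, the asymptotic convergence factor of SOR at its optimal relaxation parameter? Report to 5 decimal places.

ρ_SOR = 0.83966

[ρ_J] n=35: ρ(B_J) = cos(π/(n+1)) = cos(π/36) = 0.99619.
√(1−ρ_J²) = |sin(π/36)| = 0.087156
So ω* = 2/1.087156 = 1.83966 (Young).
ρ_SOR = ω* − 1 ≈ 0.83966.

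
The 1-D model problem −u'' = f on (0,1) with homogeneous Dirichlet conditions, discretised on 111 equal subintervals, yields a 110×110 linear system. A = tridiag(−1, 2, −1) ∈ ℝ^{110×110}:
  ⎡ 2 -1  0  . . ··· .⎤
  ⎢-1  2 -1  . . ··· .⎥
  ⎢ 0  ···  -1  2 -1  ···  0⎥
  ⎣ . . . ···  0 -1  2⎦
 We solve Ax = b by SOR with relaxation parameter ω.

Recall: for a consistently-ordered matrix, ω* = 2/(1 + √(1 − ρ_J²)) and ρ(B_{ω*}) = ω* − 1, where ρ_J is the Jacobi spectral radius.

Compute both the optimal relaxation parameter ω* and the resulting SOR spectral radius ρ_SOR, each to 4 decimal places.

n=110: λ(B_J) = 1 − λ(A)/2 = cos(kπ/111); k=1 gives ρ_J = 0.9996.
√(1−ρ_J²) simplifies to sin(π/111) = 0.02830.
Young: ω* = 2/(1+√(1−ρ_J²)) = 2/(1+0.02830) = 2/1.02830 = 1.9450.
and ρ(B_{ω*}) = 1.9450 − 1 = 0.9450.

ω* = 1.9450, ρ_SOR = 0.9450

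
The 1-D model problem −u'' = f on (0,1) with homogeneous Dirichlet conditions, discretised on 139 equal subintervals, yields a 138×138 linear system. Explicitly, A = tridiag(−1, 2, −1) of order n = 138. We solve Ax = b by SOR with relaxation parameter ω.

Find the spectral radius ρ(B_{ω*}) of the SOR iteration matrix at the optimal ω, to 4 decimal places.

ρ_J = max_k |cos(kπ/139)| = cos(π/139) = 0.9997
√(1−ρ_J²) simplifies to sin(π/139) = 0.02260.
ω* = 2 / (1 + 0.02260) = 2 / 1.02260 ≈ 1.9558.
[ρ_SOR] ω* − 1 = 0.9558.

ρ_SOR = 0.9558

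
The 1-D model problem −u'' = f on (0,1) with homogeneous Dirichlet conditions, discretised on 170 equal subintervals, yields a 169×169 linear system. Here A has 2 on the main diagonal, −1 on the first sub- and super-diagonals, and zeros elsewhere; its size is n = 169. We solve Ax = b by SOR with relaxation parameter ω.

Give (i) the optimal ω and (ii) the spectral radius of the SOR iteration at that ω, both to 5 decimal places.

½·tridiag(1,0,1) at n=169: λ_k = cos(kπ/170); max |λ| at k=1 ⇒ ρ_J = cos(π/170) ≈ 0.99983.
root = sin(π/170) = 0.018479  (since 1−cos² = sin²).
Young: ω* = 2/(1+√(1−ρ_J²)) = 2/(1+0.018479) = 2/1.018479 = 1.96371.
At ω = 1.96371 every |λ(B_ω)| = ω−1, so ρ_SOR = 0.96371.

ω* = 1.96371, ρ_SOR = 0.96371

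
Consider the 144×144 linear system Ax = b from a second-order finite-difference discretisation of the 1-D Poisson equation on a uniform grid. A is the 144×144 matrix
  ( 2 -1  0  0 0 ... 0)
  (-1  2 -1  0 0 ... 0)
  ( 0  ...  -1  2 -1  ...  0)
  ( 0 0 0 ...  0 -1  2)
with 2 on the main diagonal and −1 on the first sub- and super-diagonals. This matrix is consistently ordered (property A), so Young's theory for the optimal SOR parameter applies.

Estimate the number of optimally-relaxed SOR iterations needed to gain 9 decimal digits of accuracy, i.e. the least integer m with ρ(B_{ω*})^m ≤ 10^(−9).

m = 479

½·tridiag(1,0,1) at n=144: λ_k = cos(kπ/145); max |λ| at k=1 ⇒ ρ_J = cos(π/145) ≈ 0.9997653.
1 − cos²(π/145) = sin²(π/145) ⇒ √(1−ρ_J²) = sin(π/145) = 0.0216645.
ω* = 2/(1+0.0216645) = 1.9575898
Hence ρ(B_{ω*}) = 1.9575898 − 1 = 0.9575898.
ρ_SOR^m ≤ 10^(−9) ⇔ m ≥ 9·ln10/(−ln 0.9575898) = 20.7233/0.0433358 = 478.203; m = ⌈478.203⌉ = 479.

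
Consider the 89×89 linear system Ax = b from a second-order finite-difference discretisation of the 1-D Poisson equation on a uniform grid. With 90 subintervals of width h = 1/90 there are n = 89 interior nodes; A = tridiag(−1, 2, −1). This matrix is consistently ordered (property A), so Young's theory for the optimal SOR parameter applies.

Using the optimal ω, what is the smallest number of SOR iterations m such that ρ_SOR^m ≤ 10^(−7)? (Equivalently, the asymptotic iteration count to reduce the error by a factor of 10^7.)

m = 231

spectrum of D⁻¹(L+U) = {cos(kπ/90) : 1≤k≤89}; ρ_J = cos(π/90) = 0.9993908.
√(1 − cos²(π/90)) = sin(π/90) ≈ 0.0348995.
ω* = 2 / (1 + 0.0348995) = 2 / 1.0348995 ≈ 1.9325548.
ρ_SOR = ω* − 1 ≈ 0.9325548.
Need (0.9325548)^m ≤ 10^(−7): m ≥ 7·ln10/|ln 0.9325548| = 16.1181/0.0698274 = 230.828 ⇒ m = 231.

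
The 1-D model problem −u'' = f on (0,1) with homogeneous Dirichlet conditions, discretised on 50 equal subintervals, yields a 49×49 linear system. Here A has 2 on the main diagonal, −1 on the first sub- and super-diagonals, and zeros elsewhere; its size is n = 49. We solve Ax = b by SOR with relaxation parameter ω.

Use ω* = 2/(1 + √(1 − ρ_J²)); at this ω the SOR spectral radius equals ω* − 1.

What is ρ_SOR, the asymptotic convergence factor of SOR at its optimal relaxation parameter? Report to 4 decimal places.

ρ_SOR = 0.8818

spectrum of D⁻¹(L+U) = {cos(kπ/50) : 1≤k≤49}; ρ_J = cos(π/50) = 0.9980.
√(1−ρ_J²) = |sin(π/50)| = 0.06279
Young: ω* = 2/(1+√(1−ρ_J²)) = 2/(1+0.06279) = 2/1.06279 = 1.8818.
At ω = 1.8818 every |λ(B_ω)| = ω−1, so ρ_SOR = 0.8818.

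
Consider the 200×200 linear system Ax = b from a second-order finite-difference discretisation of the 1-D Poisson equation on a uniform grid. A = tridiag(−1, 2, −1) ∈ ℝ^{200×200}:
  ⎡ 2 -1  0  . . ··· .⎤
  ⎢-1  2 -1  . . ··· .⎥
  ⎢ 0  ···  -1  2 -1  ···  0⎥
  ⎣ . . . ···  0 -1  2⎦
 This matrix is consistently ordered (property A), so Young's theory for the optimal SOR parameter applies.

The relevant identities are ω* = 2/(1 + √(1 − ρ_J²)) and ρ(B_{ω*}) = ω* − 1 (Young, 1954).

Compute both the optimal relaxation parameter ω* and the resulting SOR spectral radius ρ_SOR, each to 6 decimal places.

ω* = 1.969223, ρ_SOR = 0.969223

spectrum of D⁻¹(L+U) = {cos(kπ/201) : 1≤k≤200}; ρ_J = cos(π/201) = 0.999878.
√(1−ρ_J²) simplifies to sin(π/201) = 0.0156292.
Young: ω* = 2/(1+√(1−ρ_J²)) = 2/(1+0.0156292) = 2/1.0156292 = 1.969223.
and ρ(B_{ω*}) = 1.969223 − 1 = 0.969223.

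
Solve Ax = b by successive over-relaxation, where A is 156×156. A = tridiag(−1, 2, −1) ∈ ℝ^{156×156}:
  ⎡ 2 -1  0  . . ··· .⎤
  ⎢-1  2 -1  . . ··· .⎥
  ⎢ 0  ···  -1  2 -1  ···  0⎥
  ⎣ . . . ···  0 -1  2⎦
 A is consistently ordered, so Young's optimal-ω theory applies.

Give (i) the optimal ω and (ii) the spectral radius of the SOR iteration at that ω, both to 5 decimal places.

ω* = 1.96077, ρ_SOR = 0.96077

ρ_J = max_k |cos(kπ/157)| = cos(π/157) = 0.99980
√(1−ρ_J²) = |sin(π/157)| = 0.020009
ω* = 2/(1 + 0.020009) = 2/1.020009 = 1.96077.
ρ_SOR = ω* − 1 ≈ 0.96077.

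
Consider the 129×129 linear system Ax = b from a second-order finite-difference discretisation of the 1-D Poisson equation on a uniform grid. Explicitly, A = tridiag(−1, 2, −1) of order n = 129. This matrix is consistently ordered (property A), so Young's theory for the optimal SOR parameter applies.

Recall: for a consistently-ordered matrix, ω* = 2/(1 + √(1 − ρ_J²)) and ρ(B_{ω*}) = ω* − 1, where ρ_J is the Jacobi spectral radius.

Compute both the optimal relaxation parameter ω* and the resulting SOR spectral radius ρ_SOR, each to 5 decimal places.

ω* = 1.95281, ρ_SOR = 0.95281

½·tridiag(1,0,1) at n=129: λ_k = cos(kπ/130); max |λ| at k=1 ⇒ ρ_J = cos(π/130) ≈ 0.99971.
1 − cos²(π/130) = sin²(π/130) ⇒ √(1−ρ_J²) = sin(π/130) = 0.024164.
ω* = 2 / (1 + 0.024164) = 2 / 1.024164 ≈ 1.95281.
Hence ρ(B_{ω*}) = 1.95281 − 1 = 0.95281.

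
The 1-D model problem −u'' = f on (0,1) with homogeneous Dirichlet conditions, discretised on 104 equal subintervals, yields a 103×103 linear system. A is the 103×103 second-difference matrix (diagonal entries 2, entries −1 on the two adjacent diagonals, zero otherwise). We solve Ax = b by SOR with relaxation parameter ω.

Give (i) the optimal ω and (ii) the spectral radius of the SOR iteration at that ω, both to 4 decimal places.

ω* = 1.9414, ρ_SOR = 0.9414

[ρ_J] n=103: ρ(B_J) = cos(π/(n+1)) = cos(π/104) = 0.9995.
1 − cos²(π/104) = sin²(π/104) ⇒ √(1−ρ_J²) = sin(π/104) = 0.03020.
ω* = 2/(1+0.03020) = 1.9414
[ρ_SOR] ω* − 1 = 0.9414.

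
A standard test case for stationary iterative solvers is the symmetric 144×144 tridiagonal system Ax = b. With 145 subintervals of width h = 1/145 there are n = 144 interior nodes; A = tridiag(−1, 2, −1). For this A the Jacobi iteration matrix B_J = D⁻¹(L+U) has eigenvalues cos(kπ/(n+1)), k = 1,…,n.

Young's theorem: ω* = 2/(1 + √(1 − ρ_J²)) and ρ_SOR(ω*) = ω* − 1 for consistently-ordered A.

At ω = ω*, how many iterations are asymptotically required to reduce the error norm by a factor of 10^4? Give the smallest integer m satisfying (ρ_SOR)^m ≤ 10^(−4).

m = 213

ρ_J = max_k |cos(kπ/145)| = cos(π/145) = 0.9997653
1 − cos²(π/145) = sin²(π/145) ⇒ √(1−ρ_J²) = sin(π/145) = 0.0216645.
So ω* = 2/1.0216645 = 1.9575898 (Young).
At ω = 1.9575898 every |λ(B_ω)| = ω−1, so ρ_SOR = 0.9575898.
For 4 digits: m = 4·ln10 / (−ln 0.9575898) = 9.21034/0.0433358 = 212.534; round up → m = 213.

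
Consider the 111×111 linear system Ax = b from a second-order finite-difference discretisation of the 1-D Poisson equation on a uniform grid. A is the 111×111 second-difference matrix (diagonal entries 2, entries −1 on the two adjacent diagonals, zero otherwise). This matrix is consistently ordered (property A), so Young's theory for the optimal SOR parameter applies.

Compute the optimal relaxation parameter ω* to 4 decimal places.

½·tridiag(1,0,1) at n=111: λ_k = cos(kπ/112); max |λ| at k=1 ⇒ ρ_J = cos(π/112) ≈ 0.9996.
√(1 − cos²(π/112)) = sin(π/112) ≈ 0.02805.
ω* = 2/(1+0.02805) = 1.9454
[ρ_SOR] ω* − 1 = 0.9454.

ω* = 1.9454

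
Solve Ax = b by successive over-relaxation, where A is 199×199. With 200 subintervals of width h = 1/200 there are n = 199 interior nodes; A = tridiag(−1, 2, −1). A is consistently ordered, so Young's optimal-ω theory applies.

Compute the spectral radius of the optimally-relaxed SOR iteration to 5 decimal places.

n=199: λ(B_J) = 1 − λ(A)/2 = cos(kπ/200); k=1 gives ρ_J = 0.99988.
root = sin(π/200) = 0.015707  (since 1−cos² = sin²).
ω* = 2/(1+0.015707) = 1.96907
and ρ(B_{ω*}) = 1.96907 − 1 = 0.96907.

ρ_SOR = 0.96907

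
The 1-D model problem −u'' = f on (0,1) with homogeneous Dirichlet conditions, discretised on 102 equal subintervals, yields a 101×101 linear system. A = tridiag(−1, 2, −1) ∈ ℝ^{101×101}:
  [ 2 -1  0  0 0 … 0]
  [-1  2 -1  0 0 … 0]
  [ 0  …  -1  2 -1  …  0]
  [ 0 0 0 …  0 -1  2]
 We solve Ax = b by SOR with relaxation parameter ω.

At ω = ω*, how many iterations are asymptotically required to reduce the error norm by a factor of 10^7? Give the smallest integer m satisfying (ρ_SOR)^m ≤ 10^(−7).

m = 262

[ρ_J] n=101: ρ(B_J) = cos(π/(n+1)) = cos(π/102) = 0.9995257.
√(1−ρ_J²) = |sin(π/102)| = 0.0307951
ω* = 2/(1+0.0307951) = 1.9402498
ρ_SOR = ω* − 1 = 1.9402498 − 1 = 0.9402498.
(0.9402498)^m ≤ 10^{−7}  ⇒  m·ln(0.9402498) ≤ −7·ln10  ⇒  m ≥ 261.616  ⇒  m = 262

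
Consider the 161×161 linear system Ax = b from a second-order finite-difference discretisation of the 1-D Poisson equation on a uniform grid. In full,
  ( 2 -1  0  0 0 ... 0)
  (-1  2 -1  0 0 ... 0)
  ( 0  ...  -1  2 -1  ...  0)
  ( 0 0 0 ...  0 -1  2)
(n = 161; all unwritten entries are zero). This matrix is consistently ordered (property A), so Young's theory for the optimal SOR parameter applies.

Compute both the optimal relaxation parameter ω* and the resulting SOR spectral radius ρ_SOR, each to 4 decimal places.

ω* = 1.9620, ρ_SOR = 0.9620

ρ_J = max_k |cos(kπ/162)| = cos(π/162) = 0.9998
√(1−ρ_J²) simplifies to sin(π/162) = 0.01939.
So ω* = 2/1.01939 = 1.9620 (Young).
ρ_SOR = ω* − 1 = 1.9620 − 1 = 0.9620.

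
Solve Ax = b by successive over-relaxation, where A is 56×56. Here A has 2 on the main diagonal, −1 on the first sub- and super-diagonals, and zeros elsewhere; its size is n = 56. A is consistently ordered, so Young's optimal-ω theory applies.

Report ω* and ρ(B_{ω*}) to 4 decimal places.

ω* = 1.8956, ρ_SOR = 0.8956

½·tridiag(1,0,1) at n=56: λ_k = cos(kπ/57); max |λ| at k=1 ⇒ ρ_J = cos(π/57) ≈ 0.9985.
root = sin(π/57) = 0.05509  (since 1−cos² = sin²).
ω* = 2/(1+0.05509) = 1.8956
ρ_SOR = ω* − 1 ≈ 0.8956.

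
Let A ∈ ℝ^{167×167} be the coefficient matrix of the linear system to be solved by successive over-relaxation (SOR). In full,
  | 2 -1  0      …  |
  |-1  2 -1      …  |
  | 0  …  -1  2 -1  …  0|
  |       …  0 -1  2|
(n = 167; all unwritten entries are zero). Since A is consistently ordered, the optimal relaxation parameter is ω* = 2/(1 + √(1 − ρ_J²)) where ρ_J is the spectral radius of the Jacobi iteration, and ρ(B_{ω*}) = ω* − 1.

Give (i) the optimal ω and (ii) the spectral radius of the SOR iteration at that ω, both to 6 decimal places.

[ρ_J] n=167: ρ(B_J) = cos(π/(n+1)) = cos(π/168) = 0.999825.
√(1 − cos²(π/168)) = sin(π/168) ≈ 0.0186989.
[ω*] 2 ÷ (1 + 0.0186989) = 2 ÷ 1.0186989 = 1.963289.
At ω = 1.963289 every |λ(B_ω)| = ω−1, so ρ_SOR = 0.963289.

ω* = 1.963289, ρ_SOR = 0.963289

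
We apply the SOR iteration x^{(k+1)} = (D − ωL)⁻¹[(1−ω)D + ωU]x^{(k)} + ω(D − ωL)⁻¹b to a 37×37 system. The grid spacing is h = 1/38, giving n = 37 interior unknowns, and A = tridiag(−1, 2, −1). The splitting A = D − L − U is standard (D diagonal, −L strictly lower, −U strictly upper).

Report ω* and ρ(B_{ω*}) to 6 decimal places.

ω* = 1.847440, ρ_SOR = 0.847440

[ρ_J] n=37: ρ(B_J) = cos(π/(n+1)) = cos(π/38) = 0.996584.
1 − cos²(π/38) = sin²(π/38) ⇒ √(1−ρ_J²) = sin(π/38) = 0.0825793.
ω* = 2/(1+0.0825793) = 1.847440
ρ_SOR = ω* − 1 = 1.847440 − 1 = 0.847440.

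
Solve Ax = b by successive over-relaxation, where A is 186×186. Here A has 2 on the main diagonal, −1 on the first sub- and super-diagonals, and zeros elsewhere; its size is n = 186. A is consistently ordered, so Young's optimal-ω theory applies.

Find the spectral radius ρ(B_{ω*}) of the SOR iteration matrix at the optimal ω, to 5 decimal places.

ρ_SOR = 0.96696

spectrum of D⁻¹(L+U) = {cos(kπ/187) : 1≤k≤186}; ρ_J = cos(π/187) = 0.99986.
√(1−ρ_J²) = |sin(π/187)| = 0.016799
Young: ω* = 2/(1+√(1−ρ_J²)) = 2/(1+0.016799) = 2/1.016799 = 1.96696.
Hence ρ(B_{ω*}) = 1.96696 − 1 = 0.96696.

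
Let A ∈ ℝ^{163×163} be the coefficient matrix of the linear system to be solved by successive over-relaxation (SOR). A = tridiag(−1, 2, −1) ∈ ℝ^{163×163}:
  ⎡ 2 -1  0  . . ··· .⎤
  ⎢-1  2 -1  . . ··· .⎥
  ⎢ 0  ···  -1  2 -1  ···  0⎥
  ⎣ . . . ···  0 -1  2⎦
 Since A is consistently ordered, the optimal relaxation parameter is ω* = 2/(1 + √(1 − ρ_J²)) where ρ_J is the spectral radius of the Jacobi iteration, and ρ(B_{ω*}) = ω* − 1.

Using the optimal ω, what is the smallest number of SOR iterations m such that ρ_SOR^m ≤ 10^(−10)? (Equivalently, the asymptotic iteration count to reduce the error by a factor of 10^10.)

spectrum of D⁻¹(L+U) = {cos(kπ/164) : 1≤k≤163}; ρ_J = cos(π/164) = 0.9998165.
root = sin(π/164) = 0.0191549  (since 1−cos² = sin²).
ω* = 2/(1+0.0191549) = 1.9624102
ρ(B_{ω*}) = ω*−1 = 0.9624102
ρ_SOR^m ≤ 10^(−10) ⇔ m ≥ 10·ln10/(−ln 0.9624102) = 23.0259/0.0383145 = 600.971; m = ⌈600.971⌉ = 601.

m = 601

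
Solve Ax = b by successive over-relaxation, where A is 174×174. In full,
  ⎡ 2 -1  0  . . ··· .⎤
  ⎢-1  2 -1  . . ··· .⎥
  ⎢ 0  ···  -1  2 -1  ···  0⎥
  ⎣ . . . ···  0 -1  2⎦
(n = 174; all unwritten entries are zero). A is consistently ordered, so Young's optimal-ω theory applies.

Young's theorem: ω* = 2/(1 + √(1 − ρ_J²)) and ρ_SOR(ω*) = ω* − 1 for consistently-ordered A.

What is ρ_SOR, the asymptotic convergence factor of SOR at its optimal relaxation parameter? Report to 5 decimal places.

ρ_J = max_k |cos(kπ/175)| = cos(π/175) = 0.99984
√(1−ρ_J²) = |sin(π/175)| = 0.017951
So ω* = 2/1.017951 = 1.96473 (Young).
ρ_SOR = ω* − 1 ≈ 0.96473.

ρ_SOR = 0.96473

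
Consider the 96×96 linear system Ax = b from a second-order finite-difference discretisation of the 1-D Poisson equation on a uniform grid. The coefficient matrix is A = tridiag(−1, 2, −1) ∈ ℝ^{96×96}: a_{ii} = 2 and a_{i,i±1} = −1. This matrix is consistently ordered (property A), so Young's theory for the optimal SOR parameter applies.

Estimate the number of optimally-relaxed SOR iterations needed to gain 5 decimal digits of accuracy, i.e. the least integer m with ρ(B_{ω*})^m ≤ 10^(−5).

With n=96, ρ(Jacobi) = cos(π/97) = 0.9994756.
root = sin(π/97) = 0.0323819  (since 1−cos² = sin²).
[ω*] 2 ÷ (1 + 0.0323819) = 2 ÷ 1.0323819 = 1.9372676.
Hence ρ(B_{ω*}) = 1.9372676 − 1 = 0.9372676.
m ≥ 5·ln10 / (−ln 0.9372676) = 177.706; smallest integer m = 178.

m = 178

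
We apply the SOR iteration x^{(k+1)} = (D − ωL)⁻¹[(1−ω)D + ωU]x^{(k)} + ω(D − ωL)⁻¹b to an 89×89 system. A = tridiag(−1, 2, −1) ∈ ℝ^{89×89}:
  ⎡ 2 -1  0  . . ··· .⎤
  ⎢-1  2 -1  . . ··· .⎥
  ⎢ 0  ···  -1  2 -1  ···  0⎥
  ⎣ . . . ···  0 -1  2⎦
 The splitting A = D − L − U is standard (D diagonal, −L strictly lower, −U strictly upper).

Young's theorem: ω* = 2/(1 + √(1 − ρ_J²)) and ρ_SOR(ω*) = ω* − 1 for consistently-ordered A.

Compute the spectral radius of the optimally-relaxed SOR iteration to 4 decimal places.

[ρ_J] n=89: ρ(B_J) = cos(π/(n+1)) = cos(π/90) = 0.9994.
root = sin(π/90) = 0.03490  (since 1−cos² = sin²).
So ω* = 2/1.03490 = 1.9326 (Young).
Hence ρ(B_{ω*}) = 1.9326 − 1 = 0.9326.

ρ_SOR = 0.9326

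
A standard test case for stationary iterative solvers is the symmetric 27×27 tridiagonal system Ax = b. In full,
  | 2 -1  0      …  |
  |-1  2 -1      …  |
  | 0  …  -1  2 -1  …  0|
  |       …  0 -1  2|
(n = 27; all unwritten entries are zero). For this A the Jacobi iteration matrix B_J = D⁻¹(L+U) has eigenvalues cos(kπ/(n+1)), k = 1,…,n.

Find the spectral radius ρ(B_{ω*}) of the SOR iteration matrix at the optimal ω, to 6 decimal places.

[ρ_J] n=27: ρ(B_J) = cos(π/(n+1)) = cos(π/28) = 0.993712.
√(1−ρ_J²) simplifies to sin(π/28) = 0.1119645.
ω* = 2/(1+0.1119645) = 1.798619
ρ(B_{ω*}) = ω*−1 = 0.798619

ρ_SOR = 0.798619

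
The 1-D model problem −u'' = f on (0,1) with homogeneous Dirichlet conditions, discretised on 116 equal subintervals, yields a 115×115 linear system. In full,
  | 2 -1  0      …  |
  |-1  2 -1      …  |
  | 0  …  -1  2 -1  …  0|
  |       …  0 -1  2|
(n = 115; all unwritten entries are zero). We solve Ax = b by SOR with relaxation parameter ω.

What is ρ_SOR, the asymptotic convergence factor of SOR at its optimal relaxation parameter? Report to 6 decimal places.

ρ_SOR = 0.947269

n=115: λ(B_J) = 1 − λ(A)/2 = cos(kπ/116); k=1 gives ρ_J = 0.999633.
√(1−ρ_J²) = |sin(π/116)| = 0.0270794
ω* = 2 / (1 + 0.0270794) = 2 / 1.0270794 ≈ 1.947269.
ρ_SOR = ω* − 1 ≈ 0.947269.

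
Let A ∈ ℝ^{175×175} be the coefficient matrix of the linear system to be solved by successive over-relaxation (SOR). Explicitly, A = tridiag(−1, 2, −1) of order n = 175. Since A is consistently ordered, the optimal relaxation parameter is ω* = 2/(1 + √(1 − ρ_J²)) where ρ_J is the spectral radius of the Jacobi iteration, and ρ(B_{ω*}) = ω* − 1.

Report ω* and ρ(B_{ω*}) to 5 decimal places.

ω* = 1.96493, ρ_SOR = 0.96493

With n=175, ρ(Jacobi) = cos(π/176) = 0.99984.
√(1−ρ_J²) = |sin(π/176)| = 0.017849
So ω* = 2/1.017849 = 1.96493 (Young).
ρ(B_{ω*}) = ω*−1 = 0.96493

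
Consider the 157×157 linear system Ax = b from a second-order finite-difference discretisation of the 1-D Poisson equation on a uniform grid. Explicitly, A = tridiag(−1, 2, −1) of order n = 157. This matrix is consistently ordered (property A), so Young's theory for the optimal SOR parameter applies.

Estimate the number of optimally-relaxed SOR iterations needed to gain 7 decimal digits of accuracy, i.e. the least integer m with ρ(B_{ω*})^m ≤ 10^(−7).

[ρ_J] n=157: ρ(B_J) = cos(π/(n+1)) = cos(π/158) = 0.9998023.
√(1−ρ_J²) = |sin(π/158)| = 0.0198822
So ω* = 2/1.0198822 = 1.9610108 (Young).
At ω = 1.9610108 every |λ(B_ω)| = ω−1, so ρ_SOR = 0.9610108.
m ≥ 7·ln10 / (−ln 0.9610108) = 405.287; smallest integer m = 406.

m = 406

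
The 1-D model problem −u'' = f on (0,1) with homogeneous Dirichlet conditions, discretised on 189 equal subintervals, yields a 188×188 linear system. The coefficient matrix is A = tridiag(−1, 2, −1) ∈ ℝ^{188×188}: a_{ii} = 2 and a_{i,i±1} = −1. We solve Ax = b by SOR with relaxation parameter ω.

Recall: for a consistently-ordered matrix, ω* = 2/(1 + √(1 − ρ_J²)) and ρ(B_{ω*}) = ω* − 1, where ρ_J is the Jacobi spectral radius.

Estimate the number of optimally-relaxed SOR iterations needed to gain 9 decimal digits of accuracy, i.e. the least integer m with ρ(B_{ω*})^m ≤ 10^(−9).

½·tridiag(1,0,1) at n=188: λ_k = cos(kπ/189); max |λ| at k=1 ⇒ ρ_J = cos(π/189) ≈ 0.9998619.
1 − cos²(π/189) = sin²(π/189) ⇒ √(1−ρ_J²) = sin(π/189) = 0.0166214.
So ω* = 2/1.0166214 = 1.9673007 (Young).
At ω = 1.9673007 every |λ(B_ω)| = ω−1, so ρ_SOR = 0.9673007.
9·ln10 = 20.7233; −ln(0.9673007) = 0.0332459; m = ⌈20.7233/0.0332459⌉ = ⌈623.334⌉ = 624.

m = 624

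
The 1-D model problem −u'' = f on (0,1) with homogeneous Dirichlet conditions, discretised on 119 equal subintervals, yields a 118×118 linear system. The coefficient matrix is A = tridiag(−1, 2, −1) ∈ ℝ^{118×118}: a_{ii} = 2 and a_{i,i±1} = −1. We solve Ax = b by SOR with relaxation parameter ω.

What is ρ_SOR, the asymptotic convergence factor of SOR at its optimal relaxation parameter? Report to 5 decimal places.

ρ_J = max_k |cos(kπ/119)| = cos(π/119) = 0.99965
1 − cos²(π/119) = sin²(π/119) ⇒ √(1−ρ_J²) = sin(π/119) = 0.026397.
So ω* = 2/1.026397 = 1.94856 (Young).
ρ_SOR = ω* − 1 = 1.94856 − 1 = 0.94856.

ρ_SOR = 0.94856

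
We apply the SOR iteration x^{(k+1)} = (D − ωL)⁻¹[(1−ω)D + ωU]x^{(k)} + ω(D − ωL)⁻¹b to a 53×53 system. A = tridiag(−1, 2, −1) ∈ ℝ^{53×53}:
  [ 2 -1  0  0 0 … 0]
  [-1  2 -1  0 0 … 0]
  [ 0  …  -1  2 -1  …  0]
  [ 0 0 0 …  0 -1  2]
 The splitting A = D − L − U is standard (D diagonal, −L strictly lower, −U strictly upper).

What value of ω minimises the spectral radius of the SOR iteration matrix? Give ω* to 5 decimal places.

[ρ_J] n=53: ρ(B_J) = cos(π/(n+1)) = cos(π/54) = 0.99831.
√(1 − cos²(π/54)) = sin(π/54) ≈ 0.058145.
[ω*] 2 ÷ (1 + 0.058145) = 2 ÷ 1.058145 = 1.89010.
ρ_SOR = ω* − 1 = 1.89010 − 1 = 0.89010.

ω* = 1.89010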